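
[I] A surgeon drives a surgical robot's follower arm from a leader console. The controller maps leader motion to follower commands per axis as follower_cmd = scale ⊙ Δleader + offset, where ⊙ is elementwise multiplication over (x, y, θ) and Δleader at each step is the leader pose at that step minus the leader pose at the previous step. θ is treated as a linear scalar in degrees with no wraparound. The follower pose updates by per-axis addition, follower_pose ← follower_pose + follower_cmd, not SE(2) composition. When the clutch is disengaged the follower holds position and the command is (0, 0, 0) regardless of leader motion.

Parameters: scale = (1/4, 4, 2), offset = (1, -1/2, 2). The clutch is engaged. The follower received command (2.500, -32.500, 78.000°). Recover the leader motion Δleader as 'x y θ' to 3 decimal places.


axis x: (2.500 − 1) / (1/4) = 6.000
axis y: (-32.500 − -1/2) / (4) = -8.000
axis θ: (78.000 − 2) / (2) = 38.000

6.000 -8.000 38.000


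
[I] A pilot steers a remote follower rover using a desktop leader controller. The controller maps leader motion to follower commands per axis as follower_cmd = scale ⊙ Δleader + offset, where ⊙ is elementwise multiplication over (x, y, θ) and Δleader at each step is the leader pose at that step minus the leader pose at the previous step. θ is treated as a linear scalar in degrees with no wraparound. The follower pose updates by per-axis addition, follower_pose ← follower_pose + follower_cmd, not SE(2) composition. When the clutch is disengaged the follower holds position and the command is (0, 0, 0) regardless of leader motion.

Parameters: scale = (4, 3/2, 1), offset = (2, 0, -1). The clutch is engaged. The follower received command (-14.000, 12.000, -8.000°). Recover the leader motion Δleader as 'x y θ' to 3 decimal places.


axis x: (-14.000 − 2) / (4) = -4.000
axis y: (12.000 − 0) / (3/2) = 8.000
axis θ: (-8.000 − -1) / (1) = -7.000

-4.000 8.000 -7.000


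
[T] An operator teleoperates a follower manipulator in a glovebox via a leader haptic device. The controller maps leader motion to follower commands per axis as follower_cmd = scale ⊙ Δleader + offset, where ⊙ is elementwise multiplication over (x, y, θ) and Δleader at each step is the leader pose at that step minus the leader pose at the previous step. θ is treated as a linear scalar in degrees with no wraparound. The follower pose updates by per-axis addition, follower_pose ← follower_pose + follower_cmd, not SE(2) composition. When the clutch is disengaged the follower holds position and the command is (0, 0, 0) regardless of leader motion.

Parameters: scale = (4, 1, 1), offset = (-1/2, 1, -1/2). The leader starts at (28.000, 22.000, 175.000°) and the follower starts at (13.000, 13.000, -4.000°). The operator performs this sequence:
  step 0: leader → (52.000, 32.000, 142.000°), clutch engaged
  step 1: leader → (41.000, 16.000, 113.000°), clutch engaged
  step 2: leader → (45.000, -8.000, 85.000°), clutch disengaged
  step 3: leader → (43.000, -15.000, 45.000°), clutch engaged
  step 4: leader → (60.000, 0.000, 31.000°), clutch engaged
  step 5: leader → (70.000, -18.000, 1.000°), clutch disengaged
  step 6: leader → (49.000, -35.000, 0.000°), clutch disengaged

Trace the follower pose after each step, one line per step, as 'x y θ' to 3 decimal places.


step 0: Δleader=(24.000, 10.000, -33.000°), engaged; cmd=(95.500, 11.000, -33.500°) → follower=(108.500, 24.000, -37.500°)
step 1: Δleader=(-11.000, -16.000, -29.000°), engaged; cmd=(-44.500, -15.000, -29.500°) → follower=(64.000, 9.000, -67.000°)
step 2: Δleader=(4.000, -24.000, -28.000°), disengaged; cmd=(0,0,0) → follower holds at (64.000, 9.000, -67.000°)
step 3: Δleader=(-2.000, -7.000, -40.000°), engaged; cmd=(-8.500, -6.000, -40.500°) → follower=(55.500, 3.000, -107.500°)
step 4: Δleader=(17.000, 15.000, -14.000°), engaged; cmd=(67.500, 16.000, -14.500°) → follower=(123.000, 19.000, -122.000°)
step 5: Δleader=(10.000, -18.000, -30.000°), disengaged; cmd=(0,0,0) → follower holds at (123.000, 19.000, -122.000°)
step 6: Δleader=(-21.000, -17.000, -1.000°), disengaged; cmd=(0,0,0) → follower holds at (123.000, 19.000, -122.000°)

108.500 24.000 -37.500
64.000 9.000 -67.000
64.000 9.000 -67.000
55.500 3.000 -107.500
123.000 19.000 -122.000
123.000 19.000 -122.000
123.000 19.000 -122.000


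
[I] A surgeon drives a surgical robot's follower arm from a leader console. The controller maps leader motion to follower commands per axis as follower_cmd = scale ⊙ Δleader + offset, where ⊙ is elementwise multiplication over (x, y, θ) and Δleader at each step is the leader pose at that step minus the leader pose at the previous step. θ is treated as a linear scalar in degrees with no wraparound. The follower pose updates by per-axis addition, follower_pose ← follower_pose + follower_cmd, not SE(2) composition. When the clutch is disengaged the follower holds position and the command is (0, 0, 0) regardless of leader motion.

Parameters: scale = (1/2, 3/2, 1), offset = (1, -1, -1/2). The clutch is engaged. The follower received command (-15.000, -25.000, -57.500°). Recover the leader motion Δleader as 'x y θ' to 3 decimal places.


axis x: (-15.000 − 1) / (1/2) = -32.000
axis y: (-25.000 − -1) / (3/2) = -16.000
axis θ: (-57.500 − -1/2) / (1) = -57.000

-32.000 -16.000 -57.000


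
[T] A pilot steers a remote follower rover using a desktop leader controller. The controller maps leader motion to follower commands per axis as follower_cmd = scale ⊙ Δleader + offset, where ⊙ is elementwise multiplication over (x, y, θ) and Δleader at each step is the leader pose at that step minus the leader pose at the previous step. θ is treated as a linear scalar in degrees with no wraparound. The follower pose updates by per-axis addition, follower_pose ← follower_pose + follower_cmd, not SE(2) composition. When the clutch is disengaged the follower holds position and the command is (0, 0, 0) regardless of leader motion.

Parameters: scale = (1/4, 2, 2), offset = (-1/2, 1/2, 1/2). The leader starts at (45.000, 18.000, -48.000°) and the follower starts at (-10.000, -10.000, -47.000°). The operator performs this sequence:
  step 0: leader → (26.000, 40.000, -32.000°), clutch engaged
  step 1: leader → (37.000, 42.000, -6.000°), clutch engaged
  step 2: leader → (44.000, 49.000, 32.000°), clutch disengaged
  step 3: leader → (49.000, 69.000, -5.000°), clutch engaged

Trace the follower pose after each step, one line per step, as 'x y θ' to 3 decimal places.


-15.250 34.500 -14.500
-13.000 39.000 38.000
-13.000 39.000 38.000
-12.250 79.500 -35.500

step 0: Δleader=(-19.000, 22.000, 16.000°), engaged; cmd=(-5.250, 44.500, 32.500°) → follower=(-15.250, 34.500, -14.500°)
step 1: Δleader=(11.000, 2.000, 26.000°), engaged; cmd=(2.250, 4.500, 52.500°) → follower=(-13.000, 39.000, 38.000°)
step 2: Δleader=(7.000, 7.000, 38.000°), disengaged; cmd=(0,0,0) → follower holds at (-13.000, 39.000, 38.000°)
step 3: Δleader=(5.000, 20.000, -37.000°), engaged; cmd=(0.750, 40.500, -73.500°) → follower=(-12.250, 79.500, -35.500°)


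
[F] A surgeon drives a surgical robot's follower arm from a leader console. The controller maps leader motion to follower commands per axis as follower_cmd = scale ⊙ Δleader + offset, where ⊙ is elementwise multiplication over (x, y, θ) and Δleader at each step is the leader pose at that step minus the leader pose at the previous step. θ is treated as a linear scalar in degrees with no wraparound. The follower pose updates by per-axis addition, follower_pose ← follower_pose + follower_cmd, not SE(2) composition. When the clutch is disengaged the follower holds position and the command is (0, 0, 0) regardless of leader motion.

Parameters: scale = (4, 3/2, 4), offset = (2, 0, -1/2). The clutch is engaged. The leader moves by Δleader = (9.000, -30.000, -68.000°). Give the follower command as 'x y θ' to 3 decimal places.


axis x: 4·9.000 + 2 = 38.000
axis y: 3/2·-30.000 + 0 = -45.000
axis θ: 4·-68.000 + -1/2 = -272.500

38.000 -45.000 -272.500


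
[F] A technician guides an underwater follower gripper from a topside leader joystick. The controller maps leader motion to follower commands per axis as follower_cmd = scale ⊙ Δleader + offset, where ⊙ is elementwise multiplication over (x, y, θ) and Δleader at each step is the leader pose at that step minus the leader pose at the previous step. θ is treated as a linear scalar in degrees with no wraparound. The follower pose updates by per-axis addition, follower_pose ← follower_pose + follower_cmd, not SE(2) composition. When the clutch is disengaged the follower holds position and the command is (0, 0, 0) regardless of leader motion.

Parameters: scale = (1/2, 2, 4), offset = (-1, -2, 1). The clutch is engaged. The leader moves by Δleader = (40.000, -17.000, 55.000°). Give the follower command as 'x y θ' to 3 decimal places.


19.000 -36.000 221.000

axis x: 1/2·40.000 + -1 = 19.000
axis y: 2·-17.000 + -2 = -36.000
axis θ: 4·55.000 + 1 = 221.000


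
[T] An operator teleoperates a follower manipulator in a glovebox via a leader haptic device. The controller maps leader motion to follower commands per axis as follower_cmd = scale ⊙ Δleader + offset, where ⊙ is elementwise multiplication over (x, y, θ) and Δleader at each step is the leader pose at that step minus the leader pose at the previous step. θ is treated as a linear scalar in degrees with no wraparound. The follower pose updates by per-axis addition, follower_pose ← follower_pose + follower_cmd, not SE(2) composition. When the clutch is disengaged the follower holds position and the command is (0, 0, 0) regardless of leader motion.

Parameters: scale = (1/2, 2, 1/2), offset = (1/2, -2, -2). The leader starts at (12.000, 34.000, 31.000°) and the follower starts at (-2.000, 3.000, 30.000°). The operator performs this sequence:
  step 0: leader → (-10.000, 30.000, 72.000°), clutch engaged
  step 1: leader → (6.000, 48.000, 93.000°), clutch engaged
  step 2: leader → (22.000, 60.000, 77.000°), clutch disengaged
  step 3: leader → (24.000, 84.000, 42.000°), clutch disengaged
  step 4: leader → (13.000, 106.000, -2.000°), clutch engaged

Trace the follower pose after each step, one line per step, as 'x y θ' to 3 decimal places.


step 0: Δleader=(-22.000, -4.000, 41.000°), engaged; cmd=(-10.500, -10.000, 18.500°) → follower=(-12.500, -7.000, 48.500°)
step 1: Δleader=(16.000, 18.000, 21.000°), engaged; cmd=(8.500, 34.000, 8.500°) → follower=(-4.000, 27.000, 57.000°)
step 2: Δleader=(16.000, 12.000, -16.000°), disengaged; cmd=(0,0,0) → follower holds at (-4.000, 27.000, 57.000°)
step 3: Δleader=(2.000, 24.000, -35.000°), disengaged; cmd=(0,0,0) → follower holds at (-4.000, 27.000, 57.000°)
step 4: Δleader=(-11.000, 22.000, -44.000°), engaged; cmd=(-5.000, 42.000, -24.000°) → follower=(-9.000, 69.000, 33.000°)

-12.500 -7.000 48.500
-4.000 27.000 57.000
-4.000 27.000 57.000
-4.000 27.000 57.000
-9.000 69.000 33.000


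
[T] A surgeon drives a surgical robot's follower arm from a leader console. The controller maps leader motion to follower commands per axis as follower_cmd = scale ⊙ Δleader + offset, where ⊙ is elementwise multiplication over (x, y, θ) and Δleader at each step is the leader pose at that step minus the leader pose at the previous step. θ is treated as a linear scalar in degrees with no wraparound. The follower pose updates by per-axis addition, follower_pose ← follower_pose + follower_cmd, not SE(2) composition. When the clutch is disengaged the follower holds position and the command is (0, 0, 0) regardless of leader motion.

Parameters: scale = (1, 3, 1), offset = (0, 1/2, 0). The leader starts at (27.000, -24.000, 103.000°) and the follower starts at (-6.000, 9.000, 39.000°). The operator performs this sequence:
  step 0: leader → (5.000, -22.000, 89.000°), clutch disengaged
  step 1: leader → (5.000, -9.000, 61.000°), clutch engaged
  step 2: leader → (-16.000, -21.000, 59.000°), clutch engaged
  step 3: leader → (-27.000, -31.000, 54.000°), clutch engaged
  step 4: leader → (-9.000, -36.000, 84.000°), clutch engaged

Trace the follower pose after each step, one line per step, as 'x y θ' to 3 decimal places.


-6.000 9.000 39.000
-6.000 48.500 11.000
-27.000 13.000 9.000
-38.000 -16.500 4.000
-20.000 -31.000 34.000

step 0: Δleader=(-22.000, 2.000, -14.000°), disengaged; cmd=(0,0,0) → follower holds at (-6.000, 9.000, 39.000°)
step 1: Δleader=(0.000, 13.000, -28.000°), engaged; cmd=(0.000, 39.500, -28.000°) → follower=(-6.000, 48.500, 11.000°)
step 2: Δleader=(-21.000, -12.000, -2.000°), engaged; cmd=(-21.000, -35.500, -2.000°) → follower=(-27.000, 13.000, 9.000°)
step 3: Δleader=(-11.000, -10.000, -5.000°), engaged; cmd=(-11.000, -29.500, -5.000°) → follower=(-38.000, -16.500, 4.000°)
step 4: Δleader=(18.000, -5.000, 30.000°), engaged; cmd=(18.000, -14.500, 30.000°) → follower=(-20.000, -31.000, 34.000°)


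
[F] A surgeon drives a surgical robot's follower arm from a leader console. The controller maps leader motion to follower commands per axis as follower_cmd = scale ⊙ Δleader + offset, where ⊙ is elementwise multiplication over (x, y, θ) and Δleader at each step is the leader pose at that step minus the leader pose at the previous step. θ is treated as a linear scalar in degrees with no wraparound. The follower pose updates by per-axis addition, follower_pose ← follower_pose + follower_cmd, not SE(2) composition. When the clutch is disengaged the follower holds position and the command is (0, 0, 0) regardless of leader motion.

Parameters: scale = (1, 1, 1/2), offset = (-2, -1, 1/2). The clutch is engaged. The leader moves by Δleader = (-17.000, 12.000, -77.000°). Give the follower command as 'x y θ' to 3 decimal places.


axis x: 1·-17.000 + -2 = -19.000
axis y: 1·12.000 + -1 = 11.000
axis θ: 1/2·-77.000 + 1/2 = -38.000

-19.000 11.000 -38.000


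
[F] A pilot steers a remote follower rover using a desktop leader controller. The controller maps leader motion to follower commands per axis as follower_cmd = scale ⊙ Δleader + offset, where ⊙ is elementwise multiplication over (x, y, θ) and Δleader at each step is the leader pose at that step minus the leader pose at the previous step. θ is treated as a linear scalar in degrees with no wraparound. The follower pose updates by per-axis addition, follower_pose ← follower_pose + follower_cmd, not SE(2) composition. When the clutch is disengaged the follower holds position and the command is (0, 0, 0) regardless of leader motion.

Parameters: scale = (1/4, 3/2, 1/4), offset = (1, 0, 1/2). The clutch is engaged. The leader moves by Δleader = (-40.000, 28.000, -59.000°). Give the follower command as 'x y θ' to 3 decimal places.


-9.000 42.000 -14.250

axis x: 1/4·-40.000 + 1 = -9.000
axis y: 3/2·28.000 + 0 = 42.000
axis θ: 1/4·-59.000 + 1/2 = -14.250


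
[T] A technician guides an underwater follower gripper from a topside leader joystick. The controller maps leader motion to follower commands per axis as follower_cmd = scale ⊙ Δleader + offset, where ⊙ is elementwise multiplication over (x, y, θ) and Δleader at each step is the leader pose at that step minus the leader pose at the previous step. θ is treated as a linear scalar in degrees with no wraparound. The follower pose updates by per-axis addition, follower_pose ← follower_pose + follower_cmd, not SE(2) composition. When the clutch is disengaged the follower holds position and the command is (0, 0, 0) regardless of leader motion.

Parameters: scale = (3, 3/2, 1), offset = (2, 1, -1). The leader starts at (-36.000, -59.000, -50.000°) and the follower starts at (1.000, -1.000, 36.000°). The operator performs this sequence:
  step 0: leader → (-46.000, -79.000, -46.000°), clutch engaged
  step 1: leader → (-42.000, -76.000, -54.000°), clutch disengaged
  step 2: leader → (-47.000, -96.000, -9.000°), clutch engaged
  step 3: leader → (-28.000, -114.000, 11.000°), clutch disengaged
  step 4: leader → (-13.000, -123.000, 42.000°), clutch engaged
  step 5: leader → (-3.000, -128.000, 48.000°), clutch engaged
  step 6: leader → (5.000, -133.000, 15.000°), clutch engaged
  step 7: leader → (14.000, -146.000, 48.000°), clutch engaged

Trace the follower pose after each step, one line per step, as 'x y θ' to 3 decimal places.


step 0: Δleader=(-10.000, -20.000, 4.000°), engaged; cmd=(-28.000, -29.000, 3.000°) → follower=(-27.000, -30.000, 39.000°)
step 1: Δleader=(4.000, 3.000, -8.000°), disengaged; cmd=(0,0,0) → follower holds at (-27.000, -30.000, 39.000°)
step 2: Δleader=(-5.000, -20.000, 45.000°), engaged; cmd=(-13.000, -29.000, 44.000°) → follower=(-40.000, -59.000, 83.000°)
step 3: Δleader=(19.000, -18.000, 20.000°), disengaged; cmd=(0,0,0) → follower holds at (-40.000, -59.000, 83.000°)
step 4: Δleader=(15.000, -9.000, 31.000°), engaged; cmd=(47.000, -12.500, 30.000°) → follower=(7.000, -71.500, 113.000°)
step 5: Δleader=(10.000, -5.000, 6.000°), engaged; cmd=(32.000, -6.500, 5.000°) → follower=(39.000, -78.000, 118.000°)
step 6: Δleader=(8.000, -5.000, -33.000°), engaged; cmd=(26.000, -6.500, -34.000°) → follower=(65.000, -84.500, 84.000°)
step 7: Δleader=(9.000, -13.000, 33.000°), engaged; cmd=(29.000, -18.500, 32.000°) → follower=(94.000, -103.000, 116.000°)

-27.000 -30.000 39.000
-27.000 -30.000 39.000
-40.000 -59.000 83.000
-40.000 -59.000 83.000
7.000 -71.500 113.000
39.000 -78.000 118.000
65.000 -84.500 84.000
94.000 -103.000 116.000


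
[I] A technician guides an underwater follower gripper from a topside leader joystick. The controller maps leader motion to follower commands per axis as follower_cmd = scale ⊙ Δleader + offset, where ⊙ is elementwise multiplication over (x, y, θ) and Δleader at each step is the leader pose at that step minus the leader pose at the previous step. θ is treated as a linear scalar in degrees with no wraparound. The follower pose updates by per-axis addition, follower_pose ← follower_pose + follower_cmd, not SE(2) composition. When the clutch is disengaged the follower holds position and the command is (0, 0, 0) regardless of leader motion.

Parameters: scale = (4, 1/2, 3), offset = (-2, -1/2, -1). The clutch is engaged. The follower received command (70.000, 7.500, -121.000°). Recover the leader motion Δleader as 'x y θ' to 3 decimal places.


axis x: (70.000 − -2) / (4) = 18.000
axis y: (7.500 − -1/2) / (1/2) = 16.000
axis θ: (-121.000 − -1) / (3) = -40.000

18.000 16.000 -40.000


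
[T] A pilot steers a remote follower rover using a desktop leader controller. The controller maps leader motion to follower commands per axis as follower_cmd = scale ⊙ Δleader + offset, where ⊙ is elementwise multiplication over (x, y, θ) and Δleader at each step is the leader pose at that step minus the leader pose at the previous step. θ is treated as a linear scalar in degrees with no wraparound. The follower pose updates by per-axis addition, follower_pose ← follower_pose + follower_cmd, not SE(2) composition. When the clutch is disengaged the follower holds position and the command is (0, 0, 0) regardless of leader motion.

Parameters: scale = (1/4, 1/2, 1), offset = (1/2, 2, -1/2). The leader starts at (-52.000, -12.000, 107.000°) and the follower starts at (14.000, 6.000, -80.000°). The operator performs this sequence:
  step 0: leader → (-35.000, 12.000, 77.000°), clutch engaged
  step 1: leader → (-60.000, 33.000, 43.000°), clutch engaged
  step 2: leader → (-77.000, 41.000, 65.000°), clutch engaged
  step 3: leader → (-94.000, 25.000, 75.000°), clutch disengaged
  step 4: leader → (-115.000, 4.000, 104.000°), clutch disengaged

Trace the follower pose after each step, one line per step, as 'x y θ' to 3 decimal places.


18.750 20.000 -110.500
13.000 32.500 -145.000
9.250 38.500 -123.500
9.250 38.500 -123.500
9.250 38.500 -123.500

step 0: Δleader=(17.000, 24.000, -30.000°), engaged; cmd=(4.750, 14.000, -30.500°) → follower=(18.750, 20.000, -110.500°)
step 1: Δleader=(-25.000, 21.000, -34.000°), engaged; cmd=(-5.750, 12.500, -34.500°) → follower=(13.000, 32.500, -145.000°)
step 2: Δleader=(-17.000, 8.000, 22.000°), engaged; cmd=(-3.750, 6.000, 21.500°) → follower=(9.250, 38.500, -123.500°)
step 3: Δleader=(-17.000, -16.000, 10.000°), disengaged; cmd=(0,0,0) → follower holds at (9.250, 38.500, -123.500°)
step 4: Δleader=(-21.000, -21.000, 29.000°), disengaged; cmd=(0,0,0) → follower holds at (9.250, 38.500, -123.500°)


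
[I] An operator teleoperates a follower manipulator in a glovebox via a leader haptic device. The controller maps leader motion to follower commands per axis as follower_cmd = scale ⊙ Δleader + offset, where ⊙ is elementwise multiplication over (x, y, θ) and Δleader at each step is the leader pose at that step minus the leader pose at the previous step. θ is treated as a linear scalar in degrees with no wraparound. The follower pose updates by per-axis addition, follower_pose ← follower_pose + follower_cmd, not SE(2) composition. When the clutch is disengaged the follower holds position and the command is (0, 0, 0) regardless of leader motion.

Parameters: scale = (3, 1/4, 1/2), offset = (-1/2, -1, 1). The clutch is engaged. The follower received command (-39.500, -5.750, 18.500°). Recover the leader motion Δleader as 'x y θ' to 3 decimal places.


-13.000 -19.000 35.000

axis x: (-39.500 − -1/2) / (3) = -13.000
axis y: (-5.750 − -1) / (1/4) = -19.000
axis θ: (18.500 − 1) / (1/2) = 35.000


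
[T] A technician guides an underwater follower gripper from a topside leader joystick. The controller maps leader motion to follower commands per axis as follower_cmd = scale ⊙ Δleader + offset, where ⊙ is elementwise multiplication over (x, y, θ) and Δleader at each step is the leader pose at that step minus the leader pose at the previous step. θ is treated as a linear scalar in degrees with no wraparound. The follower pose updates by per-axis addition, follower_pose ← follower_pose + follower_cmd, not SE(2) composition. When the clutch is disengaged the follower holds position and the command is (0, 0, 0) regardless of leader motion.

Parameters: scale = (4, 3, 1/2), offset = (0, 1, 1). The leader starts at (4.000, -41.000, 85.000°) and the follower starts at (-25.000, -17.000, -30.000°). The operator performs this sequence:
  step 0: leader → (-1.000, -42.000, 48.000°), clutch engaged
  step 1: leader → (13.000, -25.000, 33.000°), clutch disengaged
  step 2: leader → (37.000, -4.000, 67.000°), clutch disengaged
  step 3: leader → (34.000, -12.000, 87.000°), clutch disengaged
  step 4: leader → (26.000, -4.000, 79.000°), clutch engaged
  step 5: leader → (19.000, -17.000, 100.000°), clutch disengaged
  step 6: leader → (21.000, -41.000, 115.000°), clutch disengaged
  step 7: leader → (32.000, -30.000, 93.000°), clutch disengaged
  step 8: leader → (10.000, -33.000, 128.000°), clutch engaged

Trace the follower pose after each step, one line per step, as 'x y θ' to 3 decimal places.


-45.000 -19.000 -47.500
-45.000 -19.000 -47.500
-45.000 -19.000 -47.500
-45.000 -19.000 -47.500
-77.000 6.000 -50.500
-77.000 6.000 -50.500
-77.000 6.000 -50.500
-77.000 6.000 -50.500
-165.000 -2.000 -32.000

step 0: Δleader=(-5.000, -1.000, -37.000°), engaged; cmd=(-20.000, -2.000, -17.500°) → follower=(-45.000, -19.000, -47.500°)
step 1: Δleader=(14.000, 17.000, -15.000°), disengaged; cmd=(0,0,0) → follower holds at (-45.000, -19.000, -47.500°)
step 2: Δleader=(24.000, 21.000, 34.000°), disengaged; cmd=(0,0,0) → follower holds at (-45.000, -19.000, -47.500°)
step 3: Δleader=(-3.000, -8.000, 20.000°), disengaged; cmd=(0,0,0) → follower holds at (-45.000, -19.000, -47.500°)
step 4: Δleader=(-8.000, 8.000, -8.000°), engaged; cmd=(-32.000, 25.000, -3.000°) → follower=(-77.000, 6.000, -50.500°)
step 5: Δleader=(-7.000, -13.000, 21.000°), disengaged; cmd=(0,0,0) → follower holds at (-77.000, 6.000, -50.500°)
step 6: Δleader=(2.000, -24.000, 15.000°), disengaged; cmd=(0,0,0) → follower holds at (-77.000, 6.000, -50.500°)
step 7: Δleader=(11.000, 11.000, -22.000°), disengaged; cmd=(0,0,0) → follower holds at (-77.000, 6.000, -50.500°)
step 8: Δleader=(-22.000, -3.000, 35.000°), engaged; cmd=(-88.000, -8.000, 18.500°) → follower=(-165.000, -2.000, -32.000°)


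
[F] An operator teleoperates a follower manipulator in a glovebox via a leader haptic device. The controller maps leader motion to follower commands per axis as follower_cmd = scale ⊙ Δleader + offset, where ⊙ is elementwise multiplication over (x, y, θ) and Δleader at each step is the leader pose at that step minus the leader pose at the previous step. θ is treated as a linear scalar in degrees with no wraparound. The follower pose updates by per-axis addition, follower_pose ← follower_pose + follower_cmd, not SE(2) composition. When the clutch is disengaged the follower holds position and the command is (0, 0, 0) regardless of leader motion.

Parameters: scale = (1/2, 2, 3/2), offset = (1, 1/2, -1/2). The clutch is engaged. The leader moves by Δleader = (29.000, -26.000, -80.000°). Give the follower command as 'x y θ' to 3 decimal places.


15.500 -51.500 -120.500

axis x: 1/2·29.000 + 1 = 15.500
axis y: 2·-26.000 + 1/2 = -51.500
axis θ: 3/2·-80.000 + -1/2 = -120.500


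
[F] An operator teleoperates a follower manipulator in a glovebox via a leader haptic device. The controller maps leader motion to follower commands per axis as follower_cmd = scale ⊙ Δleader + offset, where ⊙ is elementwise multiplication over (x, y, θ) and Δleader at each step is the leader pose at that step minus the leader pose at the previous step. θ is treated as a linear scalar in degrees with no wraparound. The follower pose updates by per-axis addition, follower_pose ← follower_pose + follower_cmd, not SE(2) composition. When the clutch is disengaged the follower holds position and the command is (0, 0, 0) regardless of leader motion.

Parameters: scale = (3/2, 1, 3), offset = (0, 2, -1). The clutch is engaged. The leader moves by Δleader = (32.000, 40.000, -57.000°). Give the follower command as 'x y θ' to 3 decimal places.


48.000 42.000 -172.000

axis x: 3/2·32.000 + 0 = 48.000
axis y: 1·40.000 + 2 = 42.000
axis θ: 3·-57.000 + -1 = -172.000


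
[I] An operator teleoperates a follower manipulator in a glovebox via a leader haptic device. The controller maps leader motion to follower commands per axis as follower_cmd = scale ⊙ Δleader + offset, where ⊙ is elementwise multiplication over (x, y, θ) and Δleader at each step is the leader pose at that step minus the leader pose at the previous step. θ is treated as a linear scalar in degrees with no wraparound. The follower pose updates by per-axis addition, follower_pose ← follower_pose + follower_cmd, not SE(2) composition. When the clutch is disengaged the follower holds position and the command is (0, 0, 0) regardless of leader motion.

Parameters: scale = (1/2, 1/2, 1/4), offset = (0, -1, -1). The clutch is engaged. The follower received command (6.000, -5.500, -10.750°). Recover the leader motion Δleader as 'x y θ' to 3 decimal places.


axis x: (6.000 − 0) / (1/2) = 12.000
axis y: (-5.500 − -1) / (1/2) = -9.000
axis θ: (-10.750 − -1) / (1/4) = -39.000

12.000 -9.000 -39.000


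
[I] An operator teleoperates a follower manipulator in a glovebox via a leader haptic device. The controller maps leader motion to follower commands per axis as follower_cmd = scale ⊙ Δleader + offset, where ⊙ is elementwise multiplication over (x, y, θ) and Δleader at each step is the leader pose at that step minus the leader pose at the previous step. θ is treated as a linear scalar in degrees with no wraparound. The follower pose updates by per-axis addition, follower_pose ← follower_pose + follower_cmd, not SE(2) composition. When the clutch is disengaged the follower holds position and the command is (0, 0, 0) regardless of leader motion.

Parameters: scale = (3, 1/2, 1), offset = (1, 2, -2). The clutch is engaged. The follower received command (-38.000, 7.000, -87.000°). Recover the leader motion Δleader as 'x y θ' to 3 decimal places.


axis x: (-38.000 − 1) / (3) = -13.000
axis y: (7.000 − 2) / (1/2) = 10.000
axis θ: (-87.000 − -2) / (1) = -85.000

-13.000 10.000 -85.000


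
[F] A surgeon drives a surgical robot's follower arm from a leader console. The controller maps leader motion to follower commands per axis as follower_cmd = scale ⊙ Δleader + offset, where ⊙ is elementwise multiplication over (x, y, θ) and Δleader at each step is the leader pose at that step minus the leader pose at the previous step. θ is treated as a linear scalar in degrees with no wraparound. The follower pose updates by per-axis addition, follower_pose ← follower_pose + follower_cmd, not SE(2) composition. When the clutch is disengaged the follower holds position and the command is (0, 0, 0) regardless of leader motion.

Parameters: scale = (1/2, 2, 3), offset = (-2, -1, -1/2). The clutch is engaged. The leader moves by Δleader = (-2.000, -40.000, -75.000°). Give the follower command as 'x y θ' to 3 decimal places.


axis x: 1/2·-2.000 + -2 = -3.000
axis y: 2·-40.000 + -1 = -81.000
axis θ: 3·-75.000 + -1/2 = -225.500

-3.000 -81.000 -225.500


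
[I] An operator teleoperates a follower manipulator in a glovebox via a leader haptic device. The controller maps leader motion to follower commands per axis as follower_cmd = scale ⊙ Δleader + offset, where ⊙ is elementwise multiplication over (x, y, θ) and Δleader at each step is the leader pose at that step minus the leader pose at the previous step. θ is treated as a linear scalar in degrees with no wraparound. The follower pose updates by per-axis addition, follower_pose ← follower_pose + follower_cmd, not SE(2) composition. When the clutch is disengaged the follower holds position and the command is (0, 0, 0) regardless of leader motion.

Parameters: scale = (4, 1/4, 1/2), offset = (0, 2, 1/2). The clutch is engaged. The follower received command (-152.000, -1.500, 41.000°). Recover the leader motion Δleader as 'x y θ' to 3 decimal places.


-38.000 -14.000 81.000

axis x: (-152.000 − 0) / (4) = -38.000
axis y: (-1.500 − 2) / (1/4) = -14.000
axis θ: (41.000 − 1/2) / (1/2) = 81.000


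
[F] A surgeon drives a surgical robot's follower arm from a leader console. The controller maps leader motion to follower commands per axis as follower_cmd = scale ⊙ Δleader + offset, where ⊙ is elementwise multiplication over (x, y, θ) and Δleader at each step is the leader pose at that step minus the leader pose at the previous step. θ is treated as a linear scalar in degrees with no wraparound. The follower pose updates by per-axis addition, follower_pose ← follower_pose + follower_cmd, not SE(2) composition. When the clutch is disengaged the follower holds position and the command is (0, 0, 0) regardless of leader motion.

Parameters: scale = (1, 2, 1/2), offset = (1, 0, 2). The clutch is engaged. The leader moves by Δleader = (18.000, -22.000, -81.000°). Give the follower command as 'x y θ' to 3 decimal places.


19.000 -44.000 -38.500

axis x: 1·18.000 + 1 = 19.000
axis y: 2·-22.000 + 0 = -44.000
axis θ: 1/2·-81.000 + 2 = -38.500


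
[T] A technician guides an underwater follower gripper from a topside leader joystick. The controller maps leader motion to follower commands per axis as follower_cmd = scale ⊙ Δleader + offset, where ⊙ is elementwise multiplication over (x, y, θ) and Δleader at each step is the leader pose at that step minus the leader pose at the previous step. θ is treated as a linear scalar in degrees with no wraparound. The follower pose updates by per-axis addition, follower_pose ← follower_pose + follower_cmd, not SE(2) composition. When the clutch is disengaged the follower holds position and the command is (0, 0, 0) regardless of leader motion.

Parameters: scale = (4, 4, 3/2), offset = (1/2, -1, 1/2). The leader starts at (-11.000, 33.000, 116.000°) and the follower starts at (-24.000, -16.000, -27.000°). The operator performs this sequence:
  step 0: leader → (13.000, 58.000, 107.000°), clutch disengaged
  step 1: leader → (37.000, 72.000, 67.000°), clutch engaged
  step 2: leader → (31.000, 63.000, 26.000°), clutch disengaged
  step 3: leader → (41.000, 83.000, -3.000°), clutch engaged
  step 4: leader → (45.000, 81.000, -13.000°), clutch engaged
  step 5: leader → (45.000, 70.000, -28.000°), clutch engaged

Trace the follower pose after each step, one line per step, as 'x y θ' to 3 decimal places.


-24.000 -16.000 -27.000
72.500 39.000 -86.500
72.500 39.000 -86.500
113.000 118.000 -129.500
129.500 109.000 -144.000
130.000 64.000 -166.000

step 0: Δleader=(24.000, 25.000, -9.000°), disengaged; cmd=(0,0,0) → follower holds at (-24.000, -16.000, -27.000°)
step 1: Δleader=(24.000, 14.000, -40.000°), engaged; cmd=(96.500, 55.000, -59.500°) → follower=(72.500, 39.000, -86.500°)
step 2: Δleader=(-6.000, -9.000, -41.000°), disengaged; cmd=(0,0,0) → follower holds at (72.500, 39.000, -86.500°)
step 3: Δleader=(10.000, 20.000, -29.000°), engaged; cmd=(40.500, 79.000, -43.000°) → follower=(113.000, 118.000, -129.500°)
step 4: Δleader=(4.000, -2.000, -10.000°), engaged; cmd=(16.500, -9.000, -14.500°) → follower=(129.500, 109.000, -144.000°)
step 5: Δleader=(0.000, -11.000, -15.000°), engaged; cmd=(0.500, -45.000, -22.000°) → follower=(130.000, 64.000, -166.000°)


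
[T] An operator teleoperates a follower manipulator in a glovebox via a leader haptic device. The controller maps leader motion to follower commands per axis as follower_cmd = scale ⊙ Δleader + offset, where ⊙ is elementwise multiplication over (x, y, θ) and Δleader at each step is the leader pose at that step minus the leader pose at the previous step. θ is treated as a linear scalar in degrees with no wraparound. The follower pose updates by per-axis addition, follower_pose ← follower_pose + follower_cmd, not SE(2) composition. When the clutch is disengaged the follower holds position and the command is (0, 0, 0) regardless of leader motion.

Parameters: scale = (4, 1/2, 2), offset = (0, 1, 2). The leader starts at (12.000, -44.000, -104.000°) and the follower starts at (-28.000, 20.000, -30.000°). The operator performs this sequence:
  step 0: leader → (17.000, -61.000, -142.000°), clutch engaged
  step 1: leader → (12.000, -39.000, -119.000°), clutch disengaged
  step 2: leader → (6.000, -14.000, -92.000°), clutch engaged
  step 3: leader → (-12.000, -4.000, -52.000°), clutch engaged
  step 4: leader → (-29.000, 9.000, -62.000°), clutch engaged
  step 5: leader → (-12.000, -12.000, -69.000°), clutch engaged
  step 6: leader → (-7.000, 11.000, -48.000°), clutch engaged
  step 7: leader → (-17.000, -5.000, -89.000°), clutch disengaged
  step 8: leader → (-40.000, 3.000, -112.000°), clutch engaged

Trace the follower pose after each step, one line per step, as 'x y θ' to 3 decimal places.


-8.000 12.500 -104.000
-8.000 12.500 -104.000
-32.000 26.000 -48.000
-104.000 32.000 34.000
-172.000 39.500 16.000
-104.000 30.000 4.000
-84.000 42.500 48.000
-84.000 42.500 48.000
-176.000 47.500 4.000

step 0: Δleader=(5.000, -17.000, -38.000°), engaged; cmd=(20.000, -7.500, -74.000°) → follower=(-8.000, 12.500, -104.000°)
step 1: Δleader=(-5.000, 22.000, 23.000°), disengaged; cmd=(0,0,0) → follower holds at (-8.000, 12.500, -104.000°)
step 2: Δleader=(-6.000, 25.000, 27.000°), engaged; cmd=(-24.000, 13.500, 56.000°) → follower=(-32.000, 26.000, -48.000°)
step 3: Δleader=(-18.000, 10.000, 40.000°), engaged; cmd=(-72.000, 6.000, 82.000°) → follower=(-104.000, 32.000, 34.000°)
step 4: Δleader=(-17.000, 13.000, -10.000°), engaged; cmd=(-68.000, 7.500, -18.000°) → follower=(-172.000, 39.500, 16.000°)
step 5: Δleader=(17.000, -21.000, -7.000°), engaged; cmd=(68.000, -9.500, -12.000°) → follower=(-104.000, 30.000, 4.000°)
step 6: Δleader=(5.000, 23.000, 21.000°), engaged; cmd=(20.000, 12.500, 44.000°) → follower=(-84.000, 42.500, 48.000°)
step 7: Δleader=(-10.000, -16.000, -41.000°), disengaged; cmd=(0,0,0) → follower holds at (-84.000, 42.500, 48.000°)
step 8: Δleader=(-23.000, 8.000, -23.000°), engaged; cmd=(-92.000, 5.000, -44.000°) → follower=(-176.000, 47.500, 4.000°)


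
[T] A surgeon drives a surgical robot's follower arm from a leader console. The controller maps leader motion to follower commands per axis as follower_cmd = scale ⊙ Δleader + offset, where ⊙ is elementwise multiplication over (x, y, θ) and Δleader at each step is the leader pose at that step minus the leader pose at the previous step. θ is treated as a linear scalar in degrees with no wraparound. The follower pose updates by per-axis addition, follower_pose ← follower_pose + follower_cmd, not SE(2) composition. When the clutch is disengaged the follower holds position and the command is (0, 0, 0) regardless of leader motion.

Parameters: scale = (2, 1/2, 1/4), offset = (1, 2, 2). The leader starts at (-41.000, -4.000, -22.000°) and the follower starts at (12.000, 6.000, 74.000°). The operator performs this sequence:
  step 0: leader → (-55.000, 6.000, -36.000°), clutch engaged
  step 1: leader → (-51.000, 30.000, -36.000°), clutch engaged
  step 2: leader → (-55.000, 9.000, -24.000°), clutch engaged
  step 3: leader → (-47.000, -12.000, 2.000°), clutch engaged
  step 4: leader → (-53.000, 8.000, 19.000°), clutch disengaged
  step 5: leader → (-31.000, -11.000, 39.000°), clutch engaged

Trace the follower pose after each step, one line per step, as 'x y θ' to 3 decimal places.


-15.000 13.000 72.500
-6.000 27.000 74.500
-13.000 18.500 79.500
4.000 10.000 88.000
4.000 10.000 88.000
49.000 2.500 95.000

step 0: Δleader=(-14.000, 10.000, -14.000°), engaged; cmd=(-27.000, 7.000, -1.500°) → follower=(-15.000, 13.000, 72.500°)
step 1: Δleader=(4.000, 24.000, 0.000°), engaged; cmd=(9.000, 14.000, 2.000°) → follower=(-6.000, 27.000, 74.500°)
step 2: Δleader=(-4.000, -21.000, 12.000°), engaged; cmd=(-7.000, -8.500, 5.000°) → follower=(-13.000, 18.500, 79.500°)
step 3: Δleader=(8.000, -21.000, 26.000°), engaged; cmd=(17.000, -8.500, 8.500°) → follower=(4.000, 10.000, 88.000°)
step 4: Δleader=(-6.000, 20.000, 17.000°), disengaged; cmd=(0,0,0) → follower holds at (4.000, 10.000, 88.000°)
step 5: Δleader=(22.000, -19.000, 20.000°), engaged; cmd=(45.000, -7.500, 7.000°) → follower=(49.000, 2.500, 95.000°)


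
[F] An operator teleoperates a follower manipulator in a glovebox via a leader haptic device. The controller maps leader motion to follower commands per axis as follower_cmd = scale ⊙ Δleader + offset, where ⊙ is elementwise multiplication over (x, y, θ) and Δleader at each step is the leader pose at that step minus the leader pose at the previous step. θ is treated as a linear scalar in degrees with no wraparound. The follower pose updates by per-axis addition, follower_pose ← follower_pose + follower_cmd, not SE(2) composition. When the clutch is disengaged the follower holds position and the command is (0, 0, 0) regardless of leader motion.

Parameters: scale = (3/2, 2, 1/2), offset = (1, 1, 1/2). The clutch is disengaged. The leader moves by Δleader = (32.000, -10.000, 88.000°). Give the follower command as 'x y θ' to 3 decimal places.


clutch disengaged → follower holds; cmd = (0, 0, 0)

0.000 0.000 0.000


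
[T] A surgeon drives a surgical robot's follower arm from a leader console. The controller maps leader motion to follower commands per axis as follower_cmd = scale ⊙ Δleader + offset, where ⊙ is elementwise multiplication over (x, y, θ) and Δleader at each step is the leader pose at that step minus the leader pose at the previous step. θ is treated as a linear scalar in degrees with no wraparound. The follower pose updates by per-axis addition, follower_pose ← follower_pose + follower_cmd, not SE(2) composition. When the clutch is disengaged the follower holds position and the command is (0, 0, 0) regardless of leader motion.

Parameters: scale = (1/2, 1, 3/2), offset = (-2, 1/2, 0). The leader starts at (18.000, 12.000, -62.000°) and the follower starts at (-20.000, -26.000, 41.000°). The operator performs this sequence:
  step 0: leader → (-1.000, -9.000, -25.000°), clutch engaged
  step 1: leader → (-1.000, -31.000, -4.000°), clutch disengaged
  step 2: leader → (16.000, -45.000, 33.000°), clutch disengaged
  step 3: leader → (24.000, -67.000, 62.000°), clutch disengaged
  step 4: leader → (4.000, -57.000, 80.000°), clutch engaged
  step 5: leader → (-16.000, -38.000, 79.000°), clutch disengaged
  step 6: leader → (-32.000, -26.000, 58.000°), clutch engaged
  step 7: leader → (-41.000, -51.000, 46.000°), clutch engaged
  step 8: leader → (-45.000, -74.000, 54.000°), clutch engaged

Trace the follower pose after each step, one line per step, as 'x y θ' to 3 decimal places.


step 0: Δleader=(-19.000, -21.000, 37.000°), engaged; cmd=(-11.500, -20.500, 55.500°) → follower=(-31.500, -46.500, 96.500°)
step 1: Δleader=(0.000, -22.000, 21.000°), disengaged; cmd=(0,0,0) → follower holds at (-31.500, -46.500, 96.500°)
step 2: Δleader=(17.000, -14.000, 37.000°), disengaged; cmd=(0,0,0) → follower holds at (-31.500, -46.500, 96.500°)
step 3: Δleader=(8.000, -22.000, 29.000°), disengaged; cmd=(0,0,0) → follower holds at (-31.500, -46.500, 96.500°)
step 4: Δleader=(-20.000, 10.000, 18.000°), engaged; cmd=(-12.000, 10.500, 27.000°) → follower=(-43.500, -36.000, 123.500°)
step 5: Δleader=(-20.000, 19.000, -1.000°), disengaged; cmd=(0,0,0) → follower holds at (-43.500, -36.000, 123.500°)
step 6: Δleader=(-16.000, 12.000, -21.000°), engaged; cmd=(-10.000, 12.500, -31.500°) → follower=(-53.500, -23.500, 92.000°)
step 7: Δleader=(-9.000, -25.000, -12.000°), engaged; cmd=(-6.500, -24.500, -18.000°) → follower=(-60.000, -48.000, 74.000°)
step 8: Δleader=(-4.000, -23.000, 8.000°), engaged; cmd=(-4.000, -22.500, 12.000°) → follower=(-64.000, -70.500, 86.000°)

-31.500 -46.500 96.500
-31.500 -46.500 96.500
-31.500 -46.500 96.500
-31.500 -46.500 96.500
-43.500 -36.000 123.500
-43.500 -36.000 123.500
-53.500 -23.500 92.000
-60.000 -48.000 74.000
-64.000 -70.500 86.000
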